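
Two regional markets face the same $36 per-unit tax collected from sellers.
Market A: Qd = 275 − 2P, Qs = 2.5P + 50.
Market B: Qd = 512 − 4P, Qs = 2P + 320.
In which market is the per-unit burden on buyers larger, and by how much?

Market A: pre-tax P* = $50, Q* = 175; post-tax Q = 135; per-unit burden on buyers = $20.
Market B: pre-tax P* = $32, Q* = 384; post-tax Q = 336; per-unit burden on buyers = $12.
Difference: $20 vs $12 → market A is larger by $8.

Market A, by $8.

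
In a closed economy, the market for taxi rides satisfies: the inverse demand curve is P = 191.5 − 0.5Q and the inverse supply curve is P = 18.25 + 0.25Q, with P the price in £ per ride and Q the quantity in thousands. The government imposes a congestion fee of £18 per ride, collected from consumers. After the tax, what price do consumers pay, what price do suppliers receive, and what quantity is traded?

Rewrite in direct form: Qd = 383 − 2P and Qs = 4P − 73.
Without the tax, 383 − 2P = 4P − 73 gives 6P = 456, so P* = £76 and Q* = 231.
With the tax collected from consumers, demand (in seller-price terms) shifts: Qd = 383 − 2(P + 18).
New equilibrium: consumers pay £88, suppliers receive £70, Q = 207. (Wedge: Pb − Ps = 18.)
The less price-elastic side of the market bears the larger share of a per-unit tax.

Consumers pay £88; suppliers receive £70; quantity = 207.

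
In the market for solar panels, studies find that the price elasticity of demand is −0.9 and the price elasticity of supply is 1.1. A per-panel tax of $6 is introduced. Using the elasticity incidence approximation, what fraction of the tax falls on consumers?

Incidence ratio: consumers' share ≈ εs / (εs + |εd|) = 1.1 / (1.1 + 0.9) = 0.55.
Supply is the more elastic side, so consumers bear the larger share.

Consumers' share ≈ 0.55.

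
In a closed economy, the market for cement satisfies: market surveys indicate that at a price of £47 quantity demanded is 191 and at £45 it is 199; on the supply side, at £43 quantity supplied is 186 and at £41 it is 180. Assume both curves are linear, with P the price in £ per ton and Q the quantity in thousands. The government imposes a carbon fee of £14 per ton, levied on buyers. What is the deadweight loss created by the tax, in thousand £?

Deadweight loss = £168 thousand.

Demand slope: (199 − 191)/(45 − 47) = -4, so Qd = 379 − 4P.
Supply slope: (180 − 186)/(41 − 43) = 3, so Qs = 3P + 57.
Before the tax: set 379 − 4P = 3P + 57 → P* = £46, Q* = 195.
With the tax collected from buyers, demand (in seller-price terms) shifts: Qd = 379 − 4(P + 14).
New equilibrium: buyers pay £52, sellers receive £38, Q = 171. (Wedge: Pb − Ps = 14.)
Quantity falls by |ΔQ| = |195 − 171| = 24.
DWL = ½ · t · |ΔQ| = ½ · 14 · 24 = £168.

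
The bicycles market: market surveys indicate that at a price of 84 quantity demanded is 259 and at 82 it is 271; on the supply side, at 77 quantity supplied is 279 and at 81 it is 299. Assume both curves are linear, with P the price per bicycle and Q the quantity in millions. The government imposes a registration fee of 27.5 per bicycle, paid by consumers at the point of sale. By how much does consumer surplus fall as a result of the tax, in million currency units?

Consumer surplus falls by 3143.75 million.

Demand slope: (271 − 259)/(82 − 84) = -6, so Qd = 763 − 6P.
Supply slope: (299 − 279)/(81 − 77) = 5, so Qs = 5P − 106.
Before the tax: set 763 − 6P = 5P − 106 → P* = 79, Q* = 289.
With the tax collected from consumers, demand (in seller-price terms) shifts: Qd = 763 − 6(P + 27.5).
New equilibrium: consumers pay 91.5, sellers receive 64, Q = 214. (Wedge: Pb − Ps = 27.5.)
ΔCS is the trapezoid between Q = 214 and Q = 289 of height 12.5: ½ · (289 + 214) · 12.5 = 3143.75.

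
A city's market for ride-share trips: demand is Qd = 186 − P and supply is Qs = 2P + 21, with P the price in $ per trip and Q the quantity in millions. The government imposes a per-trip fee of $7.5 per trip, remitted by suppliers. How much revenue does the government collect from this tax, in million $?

Without the tax, 186 − P = 2P + 21 gives 3P = 165, so P* = $55 and Q* = 131.
With the tax collected from suppliers, supply shifts: Qs = 2(P − 7.5) + 21.
Solving gives Q = 126 with buyers paying $60 and suppliers receiving $52.5 (the $7.5 wedge).
Revenue = t · Q = 7.5 · 126 = $945.

Tax revenue = $945 million.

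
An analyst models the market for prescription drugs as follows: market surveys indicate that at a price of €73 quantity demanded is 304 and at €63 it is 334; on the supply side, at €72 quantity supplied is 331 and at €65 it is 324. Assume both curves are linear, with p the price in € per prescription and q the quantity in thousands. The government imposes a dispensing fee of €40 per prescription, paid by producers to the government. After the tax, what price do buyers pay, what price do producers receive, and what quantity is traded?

Demand slope: (334 − 304)/(63 − 73) = -3, so qd = 523 − 3p.
Supply slope: (324 − 331)/(65 − 72) = 1, so qs = p + 259.
Before the tax: set 523 − 3p = p + 259 → p* = €66, q* = 325.
With the tax collected from producers, supply shifts: qs = (p − 40) + 259.
New equilibrium: buyers pay €76, producers receive €36, q = 295. (Wedge: pb − ps = 40.)
The less price-elastic side of the market bears the larger share of a per-unit tax.

Buyers pay €76; producers receive €36; quantity = 295.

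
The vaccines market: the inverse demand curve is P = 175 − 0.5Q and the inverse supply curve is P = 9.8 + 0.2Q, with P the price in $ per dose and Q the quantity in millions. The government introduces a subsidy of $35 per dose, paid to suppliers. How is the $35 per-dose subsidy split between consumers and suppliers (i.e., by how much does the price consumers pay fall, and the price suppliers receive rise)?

Consumers gain $25 per dose; suppliers gain $10 per dose.

Rewrite in direct form: Qd = 350 − 2P and Qs = 5P − 49.
Without the subsidy, 350 − 2P = 5P − 49 gives 7P = 399, so P* = $57 and Q* = 236.
With a per-unit subsidy paid to suppliers, each receives P + 35 per unit sold, so supply becomes Qs = 5(P + 35) − 49.
New equilibrium: consumers pay $32, suppliers receive $67, Q = 286. (Wedge: Pb − Ps = −35.)
Gain to consumers: $25; to suppliers: $10. (They sum to $35.)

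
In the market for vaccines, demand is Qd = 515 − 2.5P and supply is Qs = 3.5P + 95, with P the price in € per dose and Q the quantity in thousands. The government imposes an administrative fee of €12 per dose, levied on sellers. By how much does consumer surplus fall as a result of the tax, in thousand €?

Consumer surplus falls by €2318.75 thousand.

Without the tax, 515 − 2.5P = 3.5P + 95 gives 6P = 420, so P* = €70 and Q* = 340.
With the tax collected from sellers, supply shifts: Qs = 3.5(P − 12) + 95.
Solving gives Q = 322.5 with buyers paying €77 and sellers receiving €65 (the €12 wedge).
ΔCS is the trapezoid between Q = 322.5 and Q = 340 of height €7: ½ · (340 + 322.5) · 7 = €2318.75.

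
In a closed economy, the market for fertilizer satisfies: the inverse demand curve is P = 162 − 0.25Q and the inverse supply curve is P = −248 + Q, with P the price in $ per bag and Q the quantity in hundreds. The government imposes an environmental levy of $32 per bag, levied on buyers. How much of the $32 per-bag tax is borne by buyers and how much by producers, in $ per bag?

Buyers bear $6.4 per bag; producers bear $25.6 per bag.

Rewrite in direct form: Qd = 648 − 4P and Qs = P + 248.
Without the tax, 648 − 4P = P + 248 gives 5P = 400, so P* = $80 and Q* = 328.
With the tax collected from buyers, demand (in seller-price terms) shifts: Qd = 648 − 4(P + 32).
New equilibrium: buyers pay $86.4, producers receive $54.4, Q = 302.4. (Wedge: Pb − Ps = 32.)
Burden on buyers: $6.4; on producers: $25.6. (They sum to $32.)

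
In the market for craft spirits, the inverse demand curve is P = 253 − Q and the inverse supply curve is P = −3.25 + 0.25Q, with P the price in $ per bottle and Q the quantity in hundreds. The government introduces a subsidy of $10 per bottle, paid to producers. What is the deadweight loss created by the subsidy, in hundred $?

Inverting to Q(P) form: Qd = 253 − P; Qs = 4P + 13.
Without the subsidy, 253 − P = 4P + 13 gives 5P = 240, so P* = $48 and Q* = 205.
With a per-unit subsidy paid to producers, each receives P + 10 per unit sold, so supply becomes Qs = 4(P + 10) + 13.
New equilibrium: buyers pay $40, producers receive $50, Q = 213. (Wedge: Pb − Ps = −10.)
Quantity rises by |ΔQ| = |205 − 213| = 8.
DWL = ½ · t · |ΔQ| = ½ · 10 · 8 = $40.

Deadweight loss = $40 hundred.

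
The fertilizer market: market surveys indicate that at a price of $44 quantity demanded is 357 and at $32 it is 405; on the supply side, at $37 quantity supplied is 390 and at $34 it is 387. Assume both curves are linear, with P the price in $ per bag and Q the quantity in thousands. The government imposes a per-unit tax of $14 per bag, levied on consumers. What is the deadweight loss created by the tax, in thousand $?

Deadweight loss = $78.4 thousand.

Demand slope: (405 − 357)/(32 − 44) = -4, so Qd = 533 − 4P.
Supply slope: (387 − 390)/(34 − 37) = 1, so Qs = P + 353.
Without the tax, 533 − 4P = P + 353 gives 5P = 180, so P* = $36 and Q* = 389.
With the tax collected from consumers, demand (in seller-price terms) shifts: Qd = 533 − 4(P + 14).
Solving gives Q = 377.8 with consumers paying $38.8 and producers receiving $24.8 (the $14 wedge).
Quantity falls by |ΔQ| = |389 − 377.8| = 11.2.
DWL = ½ · t · |ΔQ| = ½ · 14 · 11.2 = $78.4.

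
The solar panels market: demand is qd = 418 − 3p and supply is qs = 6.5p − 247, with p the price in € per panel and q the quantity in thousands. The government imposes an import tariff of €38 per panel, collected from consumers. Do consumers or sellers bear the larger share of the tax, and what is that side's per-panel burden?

Consumers bear the larger share: €26 per panel.

Before the tax: set 418 − 3p = 6.5p − 247 → p* = €70, q* = 208.
With the tax collected from consumers, demand (in seller-price terms) shifts: qd = 418 − 3(p + 38).
Solving gives q = 130 with consumers paying €96 and sellers receiving €58 (the €38 wedge).
Per-panel burden: consumers €26, sellers €12.
Consumers take the larger share because demand is less price-elastic here (demand slope 3 vs supply slope 6.5).
The less price-elastic side of the market bears the larger share of a per-unit tax.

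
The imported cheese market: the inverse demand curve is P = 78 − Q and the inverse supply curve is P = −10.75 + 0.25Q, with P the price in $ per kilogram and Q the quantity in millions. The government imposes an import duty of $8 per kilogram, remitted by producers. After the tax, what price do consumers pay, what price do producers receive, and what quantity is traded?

Rewrite in direct form: Qd = 78 − P and Qs = 4P + 43.
Without the tax, 78 − P = 4P + 43 gives 5P = 35, so P* = $7 and Q* = 71.
With the tax collected from producers, supply shifts: Qs = 4(P − 8) + 43.
New equilibrium: consumers pay $13.4, producers receive $5.4, Q = 64.6. (Wedge: Pb − Ps = 8.)
The less price-elastic side of the market bears the larger share of a per-unit tax.

Consumers pay $13.4; producers receive $5.4; quantity = 64.6.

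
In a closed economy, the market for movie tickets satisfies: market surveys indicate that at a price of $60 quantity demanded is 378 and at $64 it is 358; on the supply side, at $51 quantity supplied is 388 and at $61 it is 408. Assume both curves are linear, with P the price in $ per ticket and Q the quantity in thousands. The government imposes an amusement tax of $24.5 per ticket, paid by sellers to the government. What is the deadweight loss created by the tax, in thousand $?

Deadweight loss = $428.75 thousand.

Demand slope: (358 − 378)/(64 − 60) = -5, so Qd = 678 − 5P.
Supply slope: (408 − 388)/(61 − 51) = 2, so Qs = 2P + 286.
Without the tax, 678 − 5P = 2P + 286 gives 7P = 392, so P* = $56 and Q* = 398.
With the tax collected from sellers, supply shifts: Qs = 2(P − 24.5) + 286.
Solving gives Q = 363 with consumers paying $63 and sellers receiving $38.5 (the $24.5 wedge).
Quantity falls by |ΔQ| = |398 − 363| = 35.
DWL = ½ · t · |ΔQ| = ½ · 24.5 · 35 = $428.75.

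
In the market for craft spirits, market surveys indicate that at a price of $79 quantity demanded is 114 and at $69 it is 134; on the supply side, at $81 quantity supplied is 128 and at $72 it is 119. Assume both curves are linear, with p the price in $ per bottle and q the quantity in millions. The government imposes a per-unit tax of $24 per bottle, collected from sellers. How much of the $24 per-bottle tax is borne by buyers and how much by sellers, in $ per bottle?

Demand slope: (134 − 114)/(69 − 79) = -2, so qd = 272 − 2p.
Supply slope: (119 − 128)/(72 − 81) = 1, so qs = p + 47.
Before the tax: set 272 − 2p = p + 47 → p* = $75, q* = 122.
With the tax collected from sellers, supply shifts: qs = (p − 24) + 47.
New equilibrium: buyers pay $83, sellers receive $59, q = 106. (Wedge: pb − ps = 24.)
Burden on buyers: $8; on sellers: $16. (They sum to $24.)

Buyers bear $8 per bottle; sellers bear $16 per bottle.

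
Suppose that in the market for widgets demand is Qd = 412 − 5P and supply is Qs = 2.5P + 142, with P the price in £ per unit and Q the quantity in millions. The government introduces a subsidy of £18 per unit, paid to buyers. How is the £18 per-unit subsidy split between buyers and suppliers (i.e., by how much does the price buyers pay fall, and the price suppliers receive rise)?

Buyers gain £6 per unit; suppliers gain £12 per unit.

Without the subsidy, 412 − 5P = 2.5P + 142 gives 7.5P = 270, so P* = £36 and Q* = 232.
With a per-unit subsidy paid to buyers, each effectively pays P − 18, so demand becomes Qd = 412 − 5(P − 18).
New equilibrium: buyers pay £30, suppliers receive £48, Q = 262. (Wedge: Pb − Ps = −18.)
Gain to buyers: £6; to suppliers: £12. (They sum to £18.)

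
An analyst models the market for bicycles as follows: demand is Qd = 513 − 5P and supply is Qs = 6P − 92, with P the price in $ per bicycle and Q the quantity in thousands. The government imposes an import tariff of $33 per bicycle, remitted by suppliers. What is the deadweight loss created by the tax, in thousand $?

Before the tax: set 513 − 5P = 6P − 92 → P* = $55, Q* = 238.
With the tax collected from suppliers, supply shifts: Qs = 6(P − 33) − 92.
New equilibrium: consumers pay $73, suppliers receive $40, Q = 148. (Wedge: Pb − Ps = 33.)
Quantity falls by |ΔQ| = |238 − 148| = 90.
DWL = ½ · t · |ΔQ| = ½ · 33 · 90 = $1485.

Deadweight loss = $1485 thousand.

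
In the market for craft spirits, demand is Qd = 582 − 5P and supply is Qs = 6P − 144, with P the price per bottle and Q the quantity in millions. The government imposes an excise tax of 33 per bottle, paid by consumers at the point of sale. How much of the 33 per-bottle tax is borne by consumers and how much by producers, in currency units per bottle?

Before the tax: set 582 − 5P = 6P − 144 → P* = 66, Q* = 252.
With the tax collected from consumers, demand (in seller-price terms) shifts: Qd = 582 − 5(P + 33).
Solving gives Q = 162 with consumers paying 84 and producers receiving 51 (the 33 wedge).
Burden on consumers: 18; on producers: 15. (They sum to 33.)

Consumers bear 18 per bottle; producers bear 15 per bottle.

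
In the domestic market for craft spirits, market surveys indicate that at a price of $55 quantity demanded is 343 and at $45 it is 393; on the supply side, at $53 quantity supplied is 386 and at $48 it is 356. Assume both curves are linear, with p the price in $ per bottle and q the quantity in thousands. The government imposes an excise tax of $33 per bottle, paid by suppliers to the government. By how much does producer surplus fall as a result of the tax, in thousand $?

Demand slope: (393 − 343)/(45 − 55) = -5, so qd = 618 − 5p.
Supply slope: (356 − 386)/(48 − 53) = 6, so qs = 6p + 68.
Before the tax: set 618 − 5p = 6p + 68 → p* = $50, q* = 368.
With the tax collected from suppliers, supply shifts: qs = 6(p − 33) + 68.
Solving gives q = 278 with buyers paying $68 and suppliers receiving $35 (the $33 wedge).
ΔPS is the trapezoid between Q = 278 and Q = 368 of height $15: ½ · (368 + 278) · 15 = $4845.

Producer surplus falls by $4845 thousand.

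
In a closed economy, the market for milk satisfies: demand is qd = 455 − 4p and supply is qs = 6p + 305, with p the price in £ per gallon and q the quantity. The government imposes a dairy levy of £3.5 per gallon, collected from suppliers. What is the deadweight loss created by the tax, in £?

Deadweight loss = £14.7.

Before the tax: set 455 − 4p = 6p + 305 → p* = £15, q* = 395.
With the tax collected from suppliers, supply shifts: qs = 6(p − 3.5) + 305.
Solving gives q = 386.6 with buyers paying £17.1 and suppliers receiving £13.6 (the £3.5 wedge).
Quantity falls by |ΔQ| = |395 − 386.6| = 8.4.
DWL = ½ · t · |ΔQ| = ½ · 3.5 · 8.4 = £14.7.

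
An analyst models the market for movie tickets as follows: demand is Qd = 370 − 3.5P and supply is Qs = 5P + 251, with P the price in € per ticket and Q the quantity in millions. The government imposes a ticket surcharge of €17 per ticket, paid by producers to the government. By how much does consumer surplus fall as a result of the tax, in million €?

Consumer surplus falls by €3035 million.

Before the tax: set 370 − 3.5P = 5P + 251 → P* = €14, Q* = 321.
With the tax collected from producers, supply shifts: Qs = 5(P − 17) + 251.
New equilibrium: consumers pay €24, producers receive €7, Q = 286. (Wedge: Pb − Ps = 17.)
ΔCS is the trapezoid between Q = 286 and Q = 321 of height €10: ½ · (321 + 286) · 10 = €3035.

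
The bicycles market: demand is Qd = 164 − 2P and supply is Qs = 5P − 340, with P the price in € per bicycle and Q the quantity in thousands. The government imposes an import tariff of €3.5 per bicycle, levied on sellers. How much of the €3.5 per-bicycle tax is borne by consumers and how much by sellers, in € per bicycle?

Consumers bear €2.5 per bicycle; sellers bear €1 per bicycle.

Without the tax, 164 − 2P = 5P − 340 gives 7P = 504, so P* = €72 and Q* = 20.
With the tax collected from sellers, supply shifts: Qs = 5(P − 3.5) − 340.
Solving gives Q = 15 with consumers paying €74.5 and sellers receiving €71 (the €3.5 wedge).
Burden on consumers: €2.5; on sellers: €1. (They sum to €3.5.)
The less price-elastic side of the market bears the larger share of a per-unit tax.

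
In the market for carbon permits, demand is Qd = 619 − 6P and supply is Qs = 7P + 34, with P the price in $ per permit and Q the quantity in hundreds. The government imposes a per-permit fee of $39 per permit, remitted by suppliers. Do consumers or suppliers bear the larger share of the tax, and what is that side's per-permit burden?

Without the tax, 619 − 6P = 7P + 34 gives 13P = 585, so P* = $45 and Q* = 349.
With the tax collected from suppliers, supply shifts: Qs = 7(P − 39) + 34.
New equilibrium: consumers pay $66, suppliers receive $27, Q = 223. (Wedge: Pb − Ps = 39.)
Per-permit burden: consumers $21, suppliers $18.
Consumers take the larger share because demand is less price-elastic here (demand slope 6 vs supply slope 7).

Consumers bear the larger share: $21 per permit.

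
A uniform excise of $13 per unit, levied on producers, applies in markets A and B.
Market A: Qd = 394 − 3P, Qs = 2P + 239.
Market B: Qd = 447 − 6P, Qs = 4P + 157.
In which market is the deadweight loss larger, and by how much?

Market B, by $101.4.

Market A: pre-tax P* = $31, Q* = 301; post-tax Q = 285.4; deadweight loss = $101.4.
Market B: pre-tax P* = $29, Q* = 273; post-tax Q = 241.8; deadweight loss = $202.8.
Difference: $101.4 vs $202.8 → market B is larger by $101.4.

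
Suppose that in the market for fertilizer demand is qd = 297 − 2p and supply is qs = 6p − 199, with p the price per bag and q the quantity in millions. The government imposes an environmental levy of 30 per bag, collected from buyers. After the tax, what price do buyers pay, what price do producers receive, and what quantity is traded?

Before the tax: set 297 − 2p = 6p − 199 → p* = 62, q* = 173.
With the tax collected from buyers, demand (in seller-price terms) shifts: qd = 297 − 2(p + 30).
New equilibrium: buyers pay 84.5, producers receive 54.5, q = 128. (Wedge: pb − ps = 30.)

Buyers pay 84.5; producers receive 54.5; quantity = 128.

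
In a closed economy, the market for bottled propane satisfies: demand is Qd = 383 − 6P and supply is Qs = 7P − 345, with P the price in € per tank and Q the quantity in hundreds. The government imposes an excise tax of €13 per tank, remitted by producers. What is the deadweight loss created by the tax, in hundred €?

Without the tax, 383 − 6P = 7P − 345 gives 13P = 728, so P* = €56 and Q* = 47.
With the tax collected from producers, supply shifts: Qs = 7(P − 13) − 345.
Solving gives Q = 5 with consumers paying €63 and producers receiving €50 (the €13 wedge).
Quantity falls by |ΔQ| = |47 − 5| = 42.
DWL = ½ · t · |ΔQ| = ½ · 13 · 42 = €273.

Deadweight loss = €273 hundred.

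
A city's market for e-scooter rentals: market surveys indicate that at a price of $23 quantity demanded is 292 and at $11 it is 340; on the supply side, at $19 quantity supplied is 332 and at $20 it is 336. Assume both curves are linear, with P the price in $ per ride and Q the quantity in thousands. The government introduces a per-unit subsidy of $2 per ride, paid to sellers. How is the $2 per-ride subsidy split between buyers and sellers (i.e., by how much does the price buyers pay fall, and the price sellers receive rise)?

Demand slope: (340 − 292)/(11 − 23) = -4, so Qd = 384 − 4P.
Supply slope: (336 − 332)/(20 − 19) = 4, so Qs = 4P + 256.
Before the subsidy: set 384 − 4P = 4P + 256 → P* = $16, Q* = 320.
With a per-unit subsidy paid to sellers, each receives P + 2 per unit sold, so supply becomes Qs = 4(P + 2) + 256.
Solving gives Q = 324 with buyers paying $15 and sellers receiving $17 (the $2 wedge).
Gain to buyers: $1; to sellers: $1. (They sum to $2.)

Buyers gain $1 per ride; sellers gain $1 per ride.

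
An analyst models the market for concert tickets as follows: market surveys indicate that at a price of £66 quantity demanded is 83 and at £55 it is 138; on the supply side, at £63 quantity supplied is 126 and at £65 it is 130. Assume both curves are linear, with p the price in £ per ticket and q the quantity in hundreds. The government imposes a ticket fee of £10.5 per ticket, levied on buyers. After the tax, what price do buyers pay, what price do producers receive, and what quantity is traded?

Demand slope: (138 − 83)/(55 − 66) = -5, so qd = 413 − 5p.
Supply slope: (130 − 126)/(65 − 63) = 2, so qs = 2p.
Without the tax, 413 − 5p = 2p gives 7p = 413, so p* = £59 and q* = 118.
With the tax collected from buyers, demand (in seller-price terms) shifts: qd = 413 − 5(p + 10.5).
New equilibrium: buyers pay £62, producers receive £51.5, q = 103. (Wedge: pb − ps = 10.5.)
The less price-elastic side of the market bears the larger share of a per-unit tax.

Buyers pay £62; producers receive £51.5; quantity = 103.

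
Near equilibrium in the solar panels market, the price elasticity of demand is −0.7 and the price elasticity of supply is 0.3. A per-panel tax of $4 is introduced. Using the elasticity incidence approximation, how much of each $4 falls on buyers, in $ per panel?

Buyers bear ≈ $1.2 per panel.

Incidence ratio: buyers' share ≈ εs / (εs + |εd|) = 0.3 / (0.3 + 0.7) = 0.3.
So buyers bear ≈ 0.3 × $4 = $1.2; suppliers bear $2.8.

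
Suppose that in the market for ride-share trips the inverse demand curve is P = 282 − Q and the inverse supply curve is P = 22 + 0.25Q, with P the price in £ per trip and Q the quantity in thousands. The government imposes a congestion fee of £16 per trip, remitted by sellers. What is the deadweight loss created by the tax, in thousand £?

Deadweight loss = £102.4 thousand.

Rewrite in direct form: Qd = 282 − P and Qs = 4P − 88.
Without the tax, 282 − P = 4P − 88 gives 5P = 370, so P* = £74 and Q* = 208.
With the tax collected from sellers, supply shifts: Qs = 4(P − 16) − 88.
Solving gives Q = 195.2 with consumers paying £86.8 and sellers receiving £70.8 (the £16 wedge).
Quantity falls by |ΔQ| = |208 − 195.2| = 12.8.
DWL = ½ · t · |ΔQ| = ½ · 16 · 12.8 = £102.4.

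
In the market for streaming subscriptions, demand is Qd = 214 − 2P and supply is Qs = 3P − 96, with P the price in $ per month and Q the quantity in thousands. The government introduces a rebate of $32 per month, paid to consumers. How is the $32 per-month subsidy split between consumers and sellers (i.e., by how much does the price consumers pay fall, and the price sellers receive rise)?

Before the subsidy: set 214 − 2P = 3P − 96 → P* = $62, Q* = 90.
With a per-unit subsidy paid to consumers, each effectively pays P − 32, so demand becomes Qd = 214 − 2(P − 32).
New equilibrium: consumers pay $42.8, sellers receive $74.8, Q = 128.4. (Wedge: Pb − Ps = −32.)
Gain to consumers: $19.2; to sellers: $12.8. (They sum to $32.)

Consumers gain $19.2 per month; sellers gain $12.8 per month.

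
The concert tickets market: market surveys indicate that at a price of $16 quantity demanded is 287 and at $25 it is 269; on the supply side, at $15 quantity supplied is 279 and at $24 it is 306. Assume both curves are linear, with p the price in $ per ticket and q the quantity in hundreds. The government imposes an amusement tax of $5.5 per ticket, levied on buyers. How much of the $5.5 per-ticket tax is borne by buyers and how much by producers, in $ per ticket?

Demand slope: (269 − 287)/(25 − 16) = -2, so qd = 319 − 2p.
Supply slope: (306 − 279)/(24 − 15) = 3, so qs = 3p + 234.
Without the tax, 319 − 2p = 3p + 234 gives 5p = 85, so p* = $17 and q* = 285.
With the tax collected from buyers, demand (in seller-price terms) shifts: qd = 319 − 2(p + 5.5).
New equilibrium: buyers pay $20.3, producers receive $14.8, q = 278.4. (Wedge: pb − ps = 5.5.)
Burden on buyers: $3.3; on producers: $2.2. (They sum to $5.5.)
The less price-elastic side of the market bears the larger share of a per-unit tax.

Buyers bear $3.3 per ticket; producers bear $2.2 per ticket.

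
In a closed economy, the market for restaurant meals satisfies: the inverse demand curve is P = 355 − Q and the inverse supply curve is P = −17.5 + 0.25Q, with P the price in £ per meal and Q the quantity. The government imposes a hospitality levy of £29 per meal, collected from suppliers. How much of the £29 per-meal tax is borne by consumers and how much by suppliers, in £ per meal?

Consumers bear £23.2 per meal; suppliers bear £5.8 per meal.

Rewrite in direct form: Qd = 355 − P and Qs = 4P + 70.
Without the tax, 355 − P = 4P + 70 gives 5P = 285, so P* = £57 and Q* = 298.
With the tax collected from suppliers, supply shifts: Qs = 4(P − 29) + 70.
New equilibrium: consumers pay £80.2, suppliers receive £51.2, Q = 274.8. (Wedge: Pb − Ps = 29.)
Burden on consumers: £23.2; on suppliers: £5.8. (They sum to £29.)
The less price-elastic side of the market bears the larger share of a per-unit tax.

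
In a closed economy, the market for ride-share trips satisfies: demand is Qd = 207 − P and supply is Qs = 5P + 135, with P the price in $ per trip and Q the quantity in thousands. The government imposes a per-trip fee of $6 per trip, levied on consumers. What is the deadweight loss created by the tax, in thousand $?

Deadweight loss = $15 thousand.

Before the tax: set 207 − P = 5P + 135 → P* = $12, Q* = 195.
With the tax collected from consumers, demand (in seller-price terms) shifts: Qd = 207 − (P + 6).
New equilibrium: consumers pay $17, suppliers receive $11, Q = 190. (Wedge: Pb − Ps = 6.)
Quantity falls by |ΔQ| = |195 − 190| = 5.
DWL = ½ · t · |ΔQ| = ½ · 6 · 5 = $15.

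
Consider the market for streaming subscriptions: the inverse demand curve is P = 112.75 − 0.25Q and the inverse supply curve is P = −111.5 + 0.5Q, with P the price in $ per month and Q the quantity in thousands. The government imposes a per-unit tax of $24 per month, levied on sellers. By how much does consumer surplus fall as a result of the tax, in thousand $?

Consumer surplus falls by $2264 thousand.

Rewrite in direct form: Qd = 451 − 4P and Qs = 2P + 223.
Without the tax, 451 − 4P = 2P + 223 gives 6P = 228, so P* = $38 and Q* = 299.
With the tax collected from sellers, supply shifts: Qs = 2(P − 24) + 223.
Solving gives Q = 267 with consumers paying $46 and sellers receiving $22 (the $24 wedge).
ΔCS is the trapezoid between Q = 267 and Q = 299 of height $8: ½ · (299 + 267) · 8 = $2264.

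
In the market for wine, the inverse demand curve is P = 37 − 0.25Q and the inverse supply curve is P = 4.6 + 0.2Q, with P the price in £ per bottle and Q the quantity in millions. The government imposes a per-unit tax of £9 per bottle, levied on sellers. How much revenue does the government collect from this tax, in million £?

Inverting to Q(P) form: Qd = 148 − 4P; Qs = 5P − 23.
Without the tax, 148 − 4P = 5P − 23 gives 9P = 171, so P* = £19 and Q* = 72.
With the tax collected from sellers, supply shifts: Qs = 5(P − 9) − 23.
New equilibrium: consumers pay £24, sellers receive £15, Q = 52. (Wedge: Pb − Ps = 9.)
Revenue = t · Q = 9 · 52 = £468.

Tax revenue = £468 million.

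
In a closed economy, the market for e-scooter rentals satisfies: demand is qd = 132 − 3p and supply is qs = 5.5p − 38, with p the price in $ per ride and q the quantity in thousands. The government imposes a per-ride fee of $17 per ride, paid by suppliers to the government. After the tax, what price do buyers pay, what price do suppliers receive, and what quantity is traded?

Buyers pay $31; suppliers receive $14; quantity = 39.

Without the tax, 132 − 3p = 5.5p − 38 gives 8.5p = 170, so p* = $20 and q* = 72.
With the tax collected from suppliers, supply shifts: qs = 5.5(p − 17) − 38.
New equilibrium: buyers pay $31, suppliers receive $14, q = 39. (Wedge: pb − ps = 17.)
The less price-elastic side of the market bears the larger share of a per-unit tax.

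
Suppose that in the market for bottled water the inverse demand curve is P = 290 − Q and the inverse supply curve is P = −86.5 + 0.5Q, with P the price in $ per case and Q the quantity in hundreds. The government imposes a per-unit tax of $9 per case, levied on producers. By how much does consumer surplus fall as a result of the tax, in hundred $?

Consumer surplus falls by $1488 hundred.

Inverting to Q(P) form: Qd = 290 − P; Qs = 2P + 173.
Without the tax, 290 − P = 2P + 173 gives 3P = 117, so P* = $39 and Q* = 251.
With the tax collected from producers, supply shifts: Qs = 2(P − 9) + 173.
Solving gives Q = 245 with consumers paying $45 and producers receiving $36 (the $9 wedge).
ΔCS is the trapezoid between Q = 245 and Q = 251 of height $6: ½ · (251 + 245) · 6 = $1488.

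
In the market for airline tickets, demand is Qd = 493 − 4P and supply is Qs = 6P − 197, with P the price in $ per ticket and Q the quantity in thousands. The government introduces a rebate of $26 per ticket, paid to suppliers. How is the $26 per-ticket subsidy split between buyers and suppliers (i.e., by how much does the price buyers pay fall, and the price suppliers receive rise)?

Without the subsidy, 493 − 4P = 6P − 197 gives 10P = 690, so P* = $69 and Q* = 217.
With a per-unit subsidy paid to suppliers, each receives P + 26 per unit sold, so supply becomes Qs = 6(P + 26) − 197.
Solving gives Q = 279.4 with buyers paying $53.4 and suppliers receiving $79.4 (the $26 wedge).
Gain to buyers: $15.6; to suppliers: $10.4. (They sum to $26.)

Buyers gain $15.6 per ticket; suppliers gain $10.4 per ticket.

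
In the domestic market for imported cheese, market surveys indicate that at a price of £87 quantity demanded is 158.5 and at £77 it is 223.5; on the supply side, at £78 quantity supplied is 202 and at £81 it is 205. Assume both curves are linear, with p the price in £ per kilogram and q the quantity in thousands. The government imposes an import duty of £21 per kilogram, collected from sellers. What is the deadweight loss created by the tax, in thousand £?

Deadweight loss = £191.1 thousand.

Demand slope: (223.5 − 158.5)/(77 − 87) = -6.5, so qd = 724 − 6.5p.
Supply slope: (205 − 202)/(81 − 78) = 1, so qs = p + 124.
Before the tax: set 724 − 6.5p = p + 124 → p* = £80, q* = 204.
With the tax collected from sellers, supply shifts: qs = (p − 21) + 124.
Solving gives q = 185.8 with consumers paying £82.8 and sellers receiving £61.8 (the £21 wedge).
Quantity falls by |ΔQ| = |204 − 185.8| = 18.2.
DWL = ½ · t · |ΔQ| = ½ · 21 · 18.2 = £191.1.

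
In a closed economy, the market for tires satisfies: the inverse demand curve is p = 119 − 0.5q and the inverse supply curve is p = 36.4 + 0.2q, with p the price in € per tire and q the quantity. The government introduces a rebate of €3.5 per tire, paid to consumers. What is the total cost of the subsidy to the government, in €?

Inverting to q(p) form: qd = 238 − 2p; qs = 5p − 182.
Without the subsidy, 238 − 2p = 5p − 182 gives 7p = 420, so p* = €60 and q* = 118.
With a per-unit subsidy paid to consumers, each effectively pays p − 3.5, so demand becomes qd = 238 − 2(p − 3.5).
Solving gives q = 123 with consumers paying €57.5 and suppliers receiving €61 (the €3.5 wedge).
Outlay = t · Q = 3.5 · 123 = €430.5.

Government outlay = €430.5.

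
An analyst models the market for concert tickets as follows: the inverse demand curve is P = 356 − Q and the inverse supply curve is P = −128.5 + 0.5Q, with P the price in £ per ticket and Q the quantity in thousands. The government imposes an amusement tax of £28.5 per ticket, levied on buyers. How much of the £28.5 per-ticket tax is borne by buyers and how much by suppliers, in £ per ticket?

Buyers bear £19 per ticket; suppliers bear £9.5 per ticket.

Rewrite in direct form: Qd = 356 − P and Qs = 2P + 257.
Without the tax, 356 − P = 2P + 257 gives 3P = 99, so P* = £33 and Q* = 323.
With the tax collected from buyers, demand (in seller-price terms) shifts: Qd = 356 − (P + 28.5).
Solving gives Q = 304 with buyers paying £52 and suppliers receiving £23.5 (the £28.5 wedge).
Burden on buyers: £19; on suppliers: £9.5. (They sum to £28.5.)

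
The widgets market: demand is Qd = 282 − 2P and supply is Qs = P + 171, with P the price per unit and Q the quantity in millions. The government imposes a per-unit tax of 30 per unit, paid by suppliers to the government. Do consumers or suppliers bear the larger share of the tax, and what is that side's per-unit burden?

Before the tax: set 282 − 2P = P + 171 → P* = 37, Q* = 208.
With the tax collected from suppliers, supply shifts: Qs = (P − 30) + 171.
Solving gives Q = 188 with consumers paying 47 and suppliers receiving 17 (the 30 wedge).
Per-unit burden: consumers 10, suppliers 20.
Suppliers take the larger share because supply is less price-elastic here (demand slope 2 vs supply slope 1).

Suppliers bear the larger share: 20 per unit.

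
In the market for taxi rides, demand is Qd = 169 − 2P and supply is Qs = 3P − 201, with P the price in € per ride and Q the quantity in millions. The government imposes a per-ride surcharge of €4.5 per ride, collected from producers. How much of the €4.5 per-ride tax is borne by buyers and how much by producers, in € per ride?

Without the tax, 169 − 2P = 3P − 201 gives 5P = 370, so P* = €74 and Q* = 21.
With the tax collected from producers, supply shifts: Qs = 3(P − 4.5) − 201.
New equilibrium: buyers pay €76.7, producers receive €72.2, Q = 15.6. (Wedge: Pb − Ps = 4.5.)
Burden on buyers: €2.7; on producers: €1.8. (They sum to €4.5.)
The less price-elastic side of the market bears the larger share of a per-unit tax.

Buyers bear €2.7 per ride; producers bear €1.8 per ride.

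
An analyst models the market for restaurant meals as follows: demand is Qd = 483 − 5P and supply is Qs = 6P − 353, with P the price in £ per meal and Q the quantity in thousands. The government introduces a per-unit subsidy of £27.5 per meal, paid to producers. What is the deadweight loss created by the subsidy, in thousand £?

Deadweight loss = £1031.25 thousand.

Without the subsidy, 483 − 5P = 6P − 353 gives 11P = 836, so P* = £76 and Q* = 103.
With a per-unit subsidy paid to producers, each receives P + 27.5 per unit sold, so supply becomes Qs = 6(P + 27.5) − 353.
Solving gives Q = 178 with consumers paying £61 and producers receiving £88.5 (the £27.5 wedge).
Quantity rises by |ΔQ| = |103 − 178| = 75.
DWL = ½ · t · |ΔQ| = ½ · 27.5 · 75 = £1031.25.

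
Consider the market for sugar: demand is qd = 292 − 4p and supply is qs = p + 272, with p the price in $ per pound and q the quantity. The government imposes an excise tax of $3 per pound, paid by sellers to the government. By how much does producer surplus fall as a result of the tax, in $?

Before the tax: set 292 − 4p = p + 272 → p* = $4, q* = 276.
With the tax collected from sellers, supply shifts: qs = (p − 3) + 272.
New equilibrium: consumers pay $4.6, sellers receive $1.6, q = 273.6. (Wedge: pb − ps = 3.)
ΔPS is the trapezoid between Q = 273.6 and Q = 276 of height $2.4: ½ · (276 + 273.6) · 2.4 = $659.52.

Producer surplus falls by $659.52.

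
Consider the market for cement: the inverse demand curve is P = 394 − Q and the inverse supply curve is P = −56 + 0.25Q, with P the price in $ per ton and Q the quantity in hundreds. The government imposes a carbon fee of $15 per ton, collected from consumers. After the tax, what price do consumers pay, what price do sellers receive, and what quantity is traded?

Consumers pay $46; sellers receive $31; quantity = 348.

Rewrite in direct form: Qd = 394 − P and Qs = 4P + 224.
Without the tax, 394 − P = 4P + 224 gives 5P = 170, so P* = $34 and Q* = 360.
With the tax collected from consumers, demand (in seller-price terms) shifts: Qd = 394 − (P + 15).
New equilibrium: consumers pay $46, sellers receive $31, Q = 348. (Wedge: Pb − Ps = 15.)
The less price-elastic side of the market bears the larger share of a per-unit tax.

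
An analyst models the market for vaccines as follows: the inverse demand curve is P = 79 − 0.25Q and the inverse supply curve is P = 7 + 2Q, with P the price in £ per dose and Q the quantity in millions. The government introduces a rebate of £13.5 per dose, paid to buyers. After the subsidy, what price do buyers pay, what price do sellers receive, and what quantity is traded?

Rewrite in direct form: Qd = 316 − 4P and Qs = 0.5P − 3.5.
Without the subsidy, 316 − 4P = 0.5P − 3.5 gives 4.5P = 319.5, so P* = £71 and Q* = 32.
With a per-unit subsidy paid to buyers, each effectively pays P − 13.5, so demand becomes Qd = 316 − 4(P − 13.5).
Solving gives Q = 38 with buyers paying £69.5 and sellers receiving £83 (the £13.5 wedge).

Buyers pay £69.5; sellers receive £83; quantity = 38.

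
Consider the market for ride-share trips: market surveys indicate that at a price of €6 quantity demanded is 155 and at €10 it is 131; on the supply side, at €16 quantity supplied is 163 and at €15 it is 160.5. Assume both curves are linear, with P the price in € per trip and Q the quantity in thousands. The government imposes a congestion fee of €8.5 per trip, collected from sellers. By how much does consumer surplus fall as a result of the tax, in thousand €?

Consumer surplus falls by €338.75 thousand.

Demand slope: (131 − 155)/(10 − 6) = -6, so Qd = 191 − 6P.
Supply slope: (160.5 − 163)/(15 − 16) = 2.5, so Qs = 2.5P + 123.
Before the tax: set 191 − 6P = 2.5P + 123 → P* = €8, Q* = 143.
With the tax collected from sellers, supply shifts: Qs = 2.5(P − 8.5) + 123.
New equilibrium: consumers pay €10.5, sellers receive €2, Q = 128. (Wedge: Pb − Ps = 8.5.)
ΔCS is the trapezoid between Q = 128 and Q = 143 of height €2.5: ½ · (143 + 128) · 2.5 = €338.75.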